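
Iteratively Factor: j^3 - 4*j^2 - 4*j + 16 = (j + 2)*(j^2 - 6*j + 8) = (j - 2)*(j + 2)*(j - 4)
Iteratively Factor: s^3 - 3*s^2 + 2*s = (s - 2)*(s^2 - s) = s*(s - 2)*(s - 1)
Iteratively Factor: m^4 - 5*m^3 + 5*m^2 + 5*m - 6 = (m - 1)*(m^3 - 4*m^2 + m + 6) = (m - 2)*(m - 1)*(m^2 - 2*m - 3) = (m - 2)*(m - 1)*(m + 1)*(m - 3)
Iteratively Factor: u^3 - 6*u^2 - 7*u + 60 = (u + 3)*(u^2 - 9*u + 20) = (u - 5)*(u + 3)*(u - 4)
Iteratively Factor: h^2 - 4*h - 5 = (h + 1)*(h - 5)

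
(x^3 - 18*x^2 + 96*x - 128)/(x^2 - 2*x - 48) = (x^2 - 10*x + 16)/(x + 6)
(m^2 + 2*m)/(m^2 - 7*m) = (m + 2)/(m - 7)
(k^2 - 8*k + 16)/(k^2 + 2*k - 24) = (k - 4)/(k + 6)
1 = 1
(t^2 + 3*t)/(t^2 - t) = (t + 3)/(t - 1)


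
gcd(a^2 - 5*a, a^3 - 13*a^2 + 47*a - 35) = a - 5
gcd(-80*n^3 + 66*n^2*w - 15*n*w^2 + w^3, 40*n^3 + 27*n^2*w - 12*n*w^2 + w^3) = 40*n^2 - 13*n*w + w^2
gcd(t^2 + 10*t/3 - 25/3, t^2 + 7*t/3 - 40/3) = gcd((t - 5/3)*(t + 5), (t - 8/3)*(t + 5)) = t + 5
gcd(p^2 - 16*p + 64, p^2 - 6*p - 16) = p - 8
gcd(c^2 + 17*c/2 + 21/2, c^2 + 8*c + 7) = c + 7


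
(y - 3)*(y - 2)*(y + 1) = y^3 - 4*y^2 + y + 6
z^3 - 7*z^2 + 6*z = z*(z - 6)*(z - 1)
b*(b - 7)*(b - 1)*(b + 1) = b^4 - 7*b^3 - b^2 + 7*b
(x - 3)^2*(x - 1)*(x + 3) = x^4 - 4*x^3 - 6*x^2 + 36*x - 27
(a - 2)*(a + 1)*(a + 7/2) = a^3 + 5*a^2/2 - 11*a/2 - 7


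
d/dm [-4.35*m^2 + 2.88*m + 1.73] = 2.88 - 8.7*m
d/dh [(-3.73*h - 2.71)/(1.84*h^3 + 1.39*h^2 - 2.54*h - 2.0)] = (13.7264*h^3 + 20.1439*h^2 + 7.5338*h + 0.5766)/(3.3856*h^6 + 5.1152*h^5 - 7.4151*h^4 - 14.4212*h^3 + 0.8916*h^2 + 10.16*h + 4.0)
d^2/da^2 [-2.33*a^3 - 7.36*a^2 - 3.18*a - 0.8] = -13.98*a - 14.72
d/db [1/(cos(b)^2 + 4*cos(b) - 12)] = 2*(cos(b) + 2)*sin(b)/(cos(b)^2 + 4*cos(b) - 12)^2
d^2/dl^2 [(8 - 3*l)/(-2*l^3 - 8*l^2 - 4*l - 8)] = ((3*l - 8)*(3*l^2 + 8*l + 2)^2 - (9*l^2 + 24*l + (3*l - 8)*(3*l + 4) + 6)*(l^3 + 4*l^2 + 2*l + 4))/(l^3 + 4*l^2 + 2*l + 4)^3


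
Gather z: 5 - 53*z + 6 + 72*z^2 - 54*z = 72*z^2 - 107*z + 11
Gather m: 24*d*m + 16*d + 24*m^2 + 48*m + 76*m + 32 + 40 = 16*d + 24*m^2 + m*(24*d + 124) + 72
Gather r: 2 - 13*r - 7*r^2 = -7*r^2 - 13*r + 2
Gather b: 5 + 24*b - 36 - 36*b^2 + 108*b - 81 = -36*b^2 + 132*b - 112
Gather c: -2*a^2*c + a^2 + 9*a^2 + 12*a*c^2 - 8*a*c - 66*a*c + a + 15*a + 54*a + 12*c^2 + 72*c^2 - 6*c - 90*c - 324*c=10*a^2 + 70*a + c^2*(12*a + 84) + c*(-2*a^2 - 74*a - 420)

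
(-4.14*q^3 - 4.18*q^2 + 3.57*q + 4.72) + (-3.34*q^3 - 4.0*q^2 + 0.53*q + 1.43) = -7.48*q^3 - 8.18*q^2 + 4.1*q + 6.15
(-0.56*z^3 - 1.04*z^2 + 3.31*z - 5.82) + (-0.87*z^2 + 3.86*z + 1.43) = -0.56*z^3 - 1.91*z^2 + 7.17*z - 4.39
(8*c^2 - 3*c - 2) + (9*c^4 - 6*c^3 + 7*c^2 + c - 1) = 9*c^4 - 6*c^3 + 15*c^2 - 2*c - 3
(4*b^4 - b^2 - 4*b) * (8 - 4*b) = -16*b^5 + 32*b^4 + 4*b^3 + 8*b^2 - 32*b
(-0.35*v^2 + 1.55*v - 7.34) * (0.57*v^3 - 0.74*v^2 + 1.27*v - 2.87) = -0.1995*v^5 + 1.1425*v^4 - 5.7753*v^3 + 8.4046*v^2 - 13.7703*v + 21.0658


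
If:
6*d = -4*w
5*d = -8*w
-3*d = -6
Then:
No Solution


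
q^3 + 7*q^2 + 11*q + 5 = (q + 1)^2*(q + 5)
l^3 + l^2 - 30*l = l*(l - 5)*(l + 6)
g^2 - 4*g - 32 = (g - 8)*(g + 4)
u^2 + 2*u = u*(u + 2)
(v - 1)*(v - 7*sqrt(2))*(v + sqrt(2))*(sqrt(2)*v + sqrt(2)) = sqrt(2)*v^4 - 12*v^3 - 15*sqrt(2)*v^2 + 12*v + 14*sqrt(2)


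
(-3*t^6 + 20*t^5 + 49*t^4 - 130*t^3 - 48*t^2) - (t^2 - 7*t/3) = -3*t^6 + 20*t^5 + 49*t^4 - 130*t^3 - 49*t^2 + 7*t/3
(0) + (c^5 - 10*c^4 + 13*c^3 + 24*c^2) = c^5 - 10*c^4 + 13*c^3 + 24*c^2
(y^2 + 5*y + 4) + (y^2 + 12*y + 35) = 2*y^2 + 17*y + 39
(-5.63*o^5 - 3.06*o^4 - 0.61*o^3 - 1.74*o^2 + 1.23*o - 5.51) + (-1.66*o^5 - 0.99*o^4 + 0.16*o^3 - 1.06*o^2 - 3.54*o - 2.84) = -7.29*o^5 - 4.05*o^4 - 0.45*o^3 - 2.8*o^2 - 2.31*o - 8.35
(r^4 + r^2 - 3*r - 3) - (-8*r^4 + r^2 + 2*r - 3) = 9*r^4 - 5*r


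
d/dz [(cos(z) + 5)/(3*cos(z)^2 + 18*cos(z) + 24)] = (cos(z)^2 + 10*cos(z) + 22)*sin(z)/(3*(cos(z)^2 + 6*cos(z) + 8)^2)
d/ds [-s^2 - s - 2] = -2*s - 1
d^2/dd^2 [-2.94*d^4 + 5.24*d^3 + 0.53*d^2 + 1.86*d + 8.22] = -35.28*d^2 + 31.44*d + 1.06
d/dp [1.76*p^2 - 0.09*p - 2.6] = 3.52*p - 0.09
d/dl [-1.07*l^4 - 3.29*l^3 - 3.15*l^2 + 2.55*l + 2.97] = -4.28*l^3 - 9.87*l^2 - 6.3*l + 2.55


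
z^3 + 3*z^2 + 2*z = z*(z + 1)*(z + 2)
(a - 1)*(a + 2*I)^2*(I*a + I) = I*a^4 - 4*a^3 - 5*I*a^2 + 4*a + 4*I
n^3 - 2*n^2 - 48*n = n*(n - 8)*(n + 6)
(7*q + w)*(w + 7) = 7*q*w + 49*q + w^2 + 7*w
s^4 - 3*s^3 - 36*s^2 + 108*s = s*(s - 6)*(s - 3)*(s + 6)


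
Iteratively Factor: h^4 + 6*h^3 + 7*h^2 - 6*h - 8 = (h + 1)*(h^3 + 5*h^2 + 2*h - 8) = (h + 1)*(h + 4)*(h^2 + h - 2) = (h - 1)*(h + 1)*(h + 4)*(h + 2)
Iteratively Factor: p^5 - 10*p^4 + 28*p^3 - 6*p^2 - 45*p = (p + 1)*(p^4 - 11*p^3 + 39*p^2 - 45*p) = (p - 5)*(p + 1)*(p^3 - 6*p^2 + 9*p) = (p - 5)*(p - 3)*(p + 1)*(p^2 - 3*p) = (p - 5)*(p - 3)^2*(p + 1)*(p)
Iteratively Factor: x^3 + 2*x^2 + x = (x)*(x^2 + 2*x + 1) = x*(x + 1)*(x + 1)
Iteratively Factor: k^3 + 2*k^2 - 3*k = (k - 1)*(k^2 + 3*k) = (k - 1)*(k + 3)*(k)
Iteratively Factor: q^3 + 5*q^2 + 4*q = (q + 1)*(q^2 + 4*q) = q*(q + 1)*(q + 4)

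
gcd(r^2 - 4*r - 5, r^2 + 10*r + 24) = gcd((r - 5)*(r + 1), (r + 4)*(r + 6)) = 1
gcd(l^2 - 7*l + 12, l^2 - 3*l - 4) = l - 4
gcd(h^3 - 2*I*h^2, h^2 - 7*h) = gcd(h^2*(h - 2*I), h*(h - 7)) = h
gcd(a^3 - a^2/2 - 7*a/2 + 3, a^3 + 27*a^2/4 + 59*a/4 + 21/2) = a + 2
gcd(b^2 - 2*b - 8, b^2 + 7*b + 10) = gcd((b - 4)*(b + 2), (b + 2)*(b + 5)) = b + 2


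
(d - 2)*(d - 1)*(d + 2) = d^3 - d^2 - 4*d + 4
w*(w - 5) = w^2 - 5*w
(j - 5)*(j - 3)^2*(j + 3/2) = j^4 - 19*j^3/2 + 45*j^2/2 + 27*j/2 - 135/2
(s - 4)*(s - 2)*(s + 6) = s^3 - 28*s + 48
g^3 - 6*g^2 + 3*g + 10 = (g - 5)*(g - 2)*(g + 1)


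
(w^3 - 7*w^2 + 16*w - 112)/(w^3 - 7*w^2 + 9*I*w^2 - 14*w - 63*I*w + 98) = (w^2 + 16)/(w^2 + 9*I*w - 14)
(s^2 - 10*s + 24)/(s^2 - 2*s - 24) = (s - 4)/(s + 4)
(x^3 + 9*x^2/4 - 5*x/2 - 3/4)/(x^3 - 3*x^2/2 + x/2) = (4*x^2 + 13*x + 3)/(2*x*(2*x - 1))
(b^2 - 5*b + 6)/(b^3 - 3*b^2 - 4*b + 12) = 1/(b + 2)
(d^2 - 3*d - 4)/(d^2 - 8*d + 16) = (d + 1)/(d - 4)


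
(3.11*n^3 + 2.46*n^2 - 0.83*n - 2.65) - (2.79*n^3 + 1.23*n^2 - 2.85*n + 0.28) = 0.32*n^3 + 1.23*n^2 + 2.02*n - 2.93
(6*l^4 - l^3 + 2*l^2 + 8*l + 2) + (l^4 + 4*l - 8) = 7*l^4 - l^3 + 2*l^2 + 12*l - 6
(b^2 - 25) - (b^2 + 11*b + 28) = -11*b - 53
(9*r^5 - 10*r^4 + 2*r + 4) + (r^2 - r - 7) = 9*r^5 - 10*r^4 + r^2 + r - 3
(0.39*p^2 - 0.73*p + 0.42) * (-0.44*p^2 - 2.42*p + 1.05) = -0.1716*p^4 - 0.6226*p^3 + 1.9913*p^2 - 1.7829*p + 0.441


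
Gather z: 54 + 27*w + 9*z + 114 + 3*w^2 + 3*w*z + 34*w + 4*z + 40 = 3*w^2 + 61*w + z*(3*w + 13) + 208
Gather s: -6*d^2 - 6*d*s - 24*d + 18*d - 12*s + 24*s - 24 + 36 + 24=-6*d^2 - 6*d + s*(12 - 6*d) + 36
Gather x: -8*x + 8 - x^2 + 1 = -x^2 - 8*x + 9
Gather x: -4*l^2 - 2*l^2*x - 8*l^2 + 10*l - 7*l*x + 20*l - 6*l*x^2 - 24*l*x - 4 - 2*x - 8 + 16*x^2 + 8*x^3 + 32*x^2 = -12*l^2 + 30*l + 8*x^3 + x^2*(48 - 6*l) + x*(-2*l^2 - 31*l - 2) - 12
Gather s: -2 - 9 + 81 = 70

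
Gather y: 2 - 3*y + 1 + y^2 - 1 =y^2 - 3*y + 2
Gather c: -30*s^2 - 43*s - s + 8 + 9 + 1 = -30*s^2 - 44*s + 18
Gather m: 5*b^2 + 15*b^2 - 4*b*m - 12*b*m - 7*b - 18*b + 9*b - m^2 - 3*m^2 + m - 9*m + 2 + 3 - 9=20*b^2 - 16*b - 4*m^2 + m*(-16*b - 8) - 4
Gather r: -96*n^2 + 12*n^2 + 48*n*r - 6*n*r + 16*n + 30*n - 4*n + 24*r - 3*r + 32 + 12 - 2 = -84*n^2 + 42*n + r*(42*n + 21) + 42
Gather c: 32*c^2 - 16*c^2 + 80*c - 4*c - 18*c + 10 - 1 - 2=16*c^2 + 58*c + 7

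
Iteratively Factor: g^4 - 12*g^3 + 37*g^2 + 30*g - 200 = (g - 5)*(g^3 - 7*g^2 + 2*g + 40) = (g - 5)^2*(g^2 - 2*g - 8) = (g - 5)^2*(g + 2)*(g - 4)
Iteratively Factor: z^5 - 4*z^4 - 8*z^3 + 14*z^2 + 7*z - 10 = (z - 1)*(z^4 - 3*z^3 - 11*z^2 + 3*z + 10) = (z - 1)^2*(z^3 - 2*z^2 - 13*z - 10) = (z - 1)^2*(z + 2)*(z^2 - 4*z - 5) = (z - 1)^2*(z + 1)*(z + 2)*(z - 5)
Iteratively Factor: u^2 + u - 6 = (u - 2)*(u + 3)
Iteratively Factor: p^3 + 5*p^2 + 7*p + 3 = (p + 3)*(p^2 + 2*p + 1) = (p + 1)*(p + 3)*(p + 1)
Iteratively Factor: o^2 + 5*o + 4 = (o + 4)*(o + 1)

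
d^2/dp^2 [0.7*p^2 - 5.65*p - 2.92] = 1.40000000000000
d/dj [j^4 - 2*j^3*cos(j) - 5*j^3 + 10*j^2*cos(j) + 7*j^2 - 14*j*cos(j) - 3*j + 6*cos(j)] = 2*j^3*sin(j) + 4*j^3 - 10*j^2*sin(j) - 6*j^2*cos(j) - 15*j^2 + 14*j*sin(j) + 20*j*cos(j) + 14*j - 6*sin(j) - 14*cos(j) - 3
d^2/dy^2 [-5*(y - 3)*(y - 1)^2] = 50 - 30*y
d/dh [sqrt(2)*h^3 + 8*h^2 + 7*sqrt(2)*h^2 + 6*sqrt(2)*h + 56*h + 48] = 3*sqrt(2)*h^2 + 16*h + 14*sqrt(2)*h + 6*sqrt(2) + 56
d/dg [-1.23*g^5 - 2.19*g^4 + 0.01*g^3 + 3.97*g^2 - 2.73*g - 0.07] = -6.15*g^4 - 8.76*g^3 + 0.03*g^2 + 7.94*g - 2.73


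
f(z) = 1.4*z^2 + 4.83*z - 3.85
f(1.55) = 7.00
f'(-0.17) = 4.35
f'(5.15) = 19.25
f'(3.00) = 13.23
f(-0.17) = -4.63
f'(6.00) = 21.63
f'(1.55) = 9.17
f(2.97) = 22.84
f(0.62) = -0.32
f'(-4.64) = -8.16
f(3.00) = 23.24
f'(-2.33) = -1.69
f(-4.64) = 3.88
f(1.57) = 7.18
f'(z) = 2.8*z + 4.83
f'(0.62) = 6.57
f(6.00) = 75.53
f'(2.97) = 13.15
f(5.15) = 58.16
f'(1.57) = 9.23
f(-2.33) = -7.50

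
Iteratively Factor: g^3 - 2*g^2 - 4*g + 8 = (g - 2)*(g^2 - 4) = (g - 2)^2*(g + 2)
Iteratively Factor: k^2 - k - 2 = (k - 2)*(k + 1)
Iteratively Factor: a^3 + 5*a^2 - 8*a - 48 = (a + 4)*(a^2 + a - 12) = (a + 4)^2*(a - 3)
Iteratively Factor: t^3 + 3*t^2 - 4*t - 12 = (t - 2)*(t^2 + 5*t + 6) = (t - 2)*(t + 2)*(t + 3)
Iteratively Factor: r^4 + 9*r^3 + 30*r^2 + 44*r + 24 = (r + 2)*(r^3 + 7*r^2 + 16*r + 12) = (r + 2)^2*(r^2 + 5*r + 6) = (r + 2)^3*(r + 3)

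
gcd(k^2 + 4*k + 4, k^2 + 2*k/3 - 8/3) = k + 2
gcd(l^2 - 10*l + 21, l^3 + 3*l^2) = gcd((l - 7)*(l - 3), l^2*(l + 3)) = 1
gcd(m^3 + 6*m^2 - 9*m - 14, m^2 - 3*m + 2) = m - 2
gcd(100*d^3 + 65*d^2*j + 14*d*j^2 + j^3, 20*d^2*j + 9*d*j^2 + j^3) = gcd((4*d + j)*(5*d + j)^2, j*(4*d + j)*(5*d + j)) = 20*d^2 + 9*d*j + j^2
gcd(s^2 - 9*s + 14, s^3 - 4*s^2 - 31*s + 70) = s^2 - 9*s + 14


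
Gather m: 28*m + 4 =28*m + 4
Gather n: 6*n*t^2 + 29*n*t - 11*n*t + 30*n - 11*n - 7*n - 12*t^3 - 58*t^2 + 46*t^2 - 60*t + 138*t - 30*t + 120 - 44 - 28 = n*(6*t^2 + 18*t + 12) - 12*t^3 - 12*t^2 + 48*t + 48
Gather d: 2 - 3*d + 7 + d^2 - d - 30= d^2 - 4*d - 21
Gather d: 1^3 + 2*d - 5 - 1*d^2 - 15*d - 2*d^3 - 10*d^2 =-2*d^3 - 11*d^2 - 13*d - 4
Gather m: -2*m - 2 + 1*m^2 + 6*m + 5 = m^2 + 4*m + 3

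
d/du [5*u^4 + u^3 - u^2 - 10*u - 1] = 20*u^3 + 3*u^2 - 2*u - 10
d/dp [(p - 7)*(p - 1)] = 2*p - 8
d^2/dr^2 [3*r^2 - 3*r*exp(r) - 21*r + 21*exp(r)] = -3*r*exp(r) + 15*exp(r) + 6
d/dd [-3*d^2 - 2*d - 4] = -6*d - 2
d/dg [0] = 0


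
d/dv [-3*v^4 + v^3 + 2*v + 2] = -12*v^3 + 3*v^2 + 2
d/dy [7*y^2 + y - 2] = 14*y + 1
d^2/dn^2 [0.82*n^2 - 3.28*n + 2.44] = 1.64000000000000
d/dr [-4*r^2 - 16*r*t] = -8*r - 16*t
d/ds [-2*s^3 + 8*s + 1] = 8 - 6*s^2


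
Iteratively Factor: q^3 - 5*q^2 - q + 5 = (q + 1)*(q^2 - 6*q + 5) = (q - 1)*(q + 1)*(q - 5)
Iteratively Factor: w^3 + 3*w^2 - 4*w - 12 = (w + 3)*(w^2 - 4) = (w + 2)*(w + 3)*(w - 2)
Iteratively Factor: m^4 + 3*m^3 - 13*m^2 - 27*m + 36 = (m + 3)*(m^3 - 13*m + 12) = (m + 3)*(m + 4)*(m^2 - 4*m + 3) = (m - 1)*(m + 3)*(m + 4)*(m - 3)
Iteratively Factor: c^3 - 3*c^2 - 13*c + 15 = (c + 3)*(c^2 - 6*c + 5) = (c - 1)*(c + 3)*(c - 5)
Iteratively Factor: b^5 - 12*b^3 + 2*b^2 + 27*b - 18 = (b + 3)*(b^4 - 3*b^3 - 3*b^2 + 11*b - 6) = (b - 1)*(b + 3)*(b^3 - 2*b^2 - 5*b + 6) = (b - 1)*(b + 2)*(b + 3)*(b^2 - 4*b + 3) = (b - 3)*(b - 1)*(b + 2)*(b + 3)*(b - 1)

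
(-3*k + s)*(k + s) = -3*k^2 - 2*k*s + s^2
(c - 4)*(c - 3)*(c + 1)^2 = c^4 - 5*c^3 - c^2 + 17*c + 12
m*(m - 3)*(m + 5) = m^3 + 2*m^2 - 15*m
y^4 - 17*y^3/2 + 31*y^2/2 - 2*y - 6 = (y - 6)*(y - 2)*(y - 1)*(y + 1/2)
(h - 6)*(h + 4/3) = h^2 - 14*h/3 - 8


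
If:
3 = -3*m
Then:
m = -1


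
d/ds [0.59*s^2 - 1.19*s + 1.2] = 1.18*s - 1.19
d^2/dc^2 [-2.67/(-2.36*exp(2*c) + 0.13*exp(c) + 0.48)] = ((0.3471 - 25.2048*exp(c))*(-2.36*exp(2*c) + 0.13*exp(c) + 0.48) - 2.67*(4.72*exp(c) - 0.13)*(9.44*exp(c) - 0.26)*exp(c))*exp(c)/(-2.36*exp(2*c) + 0.13*exp(c) + 0.48)^3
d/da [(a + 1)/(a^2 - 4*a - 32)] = (a^2 - 4*a - 2*(a - 2)*(a + 1) - 32)/(-a^2 + 4*a + 32)^2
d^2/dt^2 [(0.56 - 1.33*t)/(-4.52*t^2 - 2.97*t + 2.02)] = ((1.33*t - 0.56)*(9.04*t + 2.97)*(18.08*t + 5.94) - (36.0696*t + 2.8378)*(4.52*t^2 + 2.97*t - 2.02))/(4.52*t^2 + 2.97*t - 2.02)^3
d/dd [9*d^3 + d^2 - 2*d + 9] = 27*d^2 + 2*d - 2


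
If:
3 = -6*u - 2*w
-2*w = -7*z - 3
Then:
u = -7*z/6 - 1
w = 7*z/2 + 3/2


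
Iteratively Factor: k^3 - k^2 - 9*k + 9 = (k - 3)*(k^2 + 2*k - 3) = (k - 3)*(k - 1)*(k + 3)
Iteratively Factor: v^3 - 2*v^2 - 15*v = (v - 5)*(v^2 + 3*v) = v*(v - 5)*(v + 3)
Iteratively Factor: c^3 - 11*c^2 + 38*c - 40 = (c - 2)*(c^2 - 9*c + 20) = (c - 4)*(c - 2)*(c - 5)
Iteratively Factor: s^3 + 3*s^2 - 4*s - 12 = (s + 2)*(s^2 + s - 6) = (s - 2)*(s + 2)*(s + 3)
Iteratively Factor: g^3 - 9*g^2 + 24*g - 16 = (g - 4)*(g^2 - 5*g + 4) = (g - 4)^2*(g - 1)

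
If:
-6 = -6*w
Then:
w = 1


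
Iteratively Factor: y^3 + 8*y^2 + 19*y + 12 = (y + 1)*(y^2 + 7*y + 12) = (y + 1)*(y + 3)*(y + 4)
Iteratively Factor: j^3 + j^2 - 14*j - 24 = (j - 4)*(j^2 + 5*j + 6) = (j - 4)*(j + 2)*(j + 3)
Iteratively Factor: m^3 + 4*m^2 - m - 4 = (m + 1)*(m^2 + 3*m - 4) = (m + 1)*(m + 4)*(m - 1)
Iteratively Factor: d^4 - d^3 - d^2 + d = (d - 1)*(d^3 - d) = (d - 1)*(d + 1)*(d^2 - d) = (d - 1)^2*(d + 1)*(d)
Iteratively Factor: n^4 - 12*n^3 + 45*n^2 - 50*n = (n - 5)*(n^3 - 7*n^2 + 10*n) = n*(n - 5)*(n^2 - 7*n + 10) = n*(n - 5)*(n - 2)*(n - 5)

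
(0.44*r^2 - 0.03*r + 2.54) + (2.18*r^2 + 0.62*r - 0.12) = 2.62*r^2 + 0.59*r + 2.42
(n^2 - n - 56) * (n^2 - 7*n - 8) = n^4 - 8*n^3 - 57*n^2 + 400*n + 448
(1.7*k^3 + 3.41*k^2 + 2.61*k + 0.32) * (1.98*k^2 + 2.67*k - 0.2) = 3.366*k^5 + 11.2908*k^4 + 13.9325*k^3 + 6.9203*k^2 + 0.3324*k - 0.064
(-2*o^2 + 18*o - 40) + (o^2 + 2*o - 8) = -o^2 + 20*o - 48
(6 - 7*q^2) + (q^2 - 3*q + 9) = -6*q^2 - 3*q + 15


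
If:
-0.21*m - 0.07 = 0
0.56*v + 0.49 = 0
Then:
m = -0.33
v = -0.88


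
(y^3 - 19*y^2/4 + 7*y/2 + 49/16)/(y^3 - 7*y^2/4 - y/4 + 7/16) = (2*y - 7)/(2*y - 1)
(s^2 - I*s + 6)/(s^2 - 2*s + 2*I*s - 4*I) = (s - 3*I)/(s - 2)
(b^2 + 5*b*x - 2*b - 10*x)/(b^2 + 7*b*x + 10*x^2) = (b - 2)/(b + 2*x)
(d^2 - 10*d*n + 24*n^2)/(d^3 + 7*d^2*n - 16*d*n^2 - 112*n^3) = (d - 6*n)/(d^2 + 11*d*n + 28*n^2)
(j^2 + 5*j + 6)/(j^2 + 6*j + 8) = (j + 3)/(j + 4)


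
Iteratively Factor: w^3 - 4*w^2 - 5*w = (w)*(w^2 - 4*w - 5) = w*(w - 5)*(w + 1)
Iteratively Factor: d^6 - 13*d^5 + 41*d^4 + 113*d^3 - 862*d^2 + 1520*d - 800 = (d - 1)*(d^5 - 12*d^4 + 29*d^3 + 142*d^2 - 720*d + 800) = (d - 5)*(d - 1)*(d^4 - 7*d^3 - 6*d^2 + 112*d - 160) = (d - 5)*(d - 4)*(d - 1)*(d^3 - 3*d^2 - 18*d + 40) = (d - 5)^2*(d - 4)*(d - 1)*(d^2 + 2*d - 8) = (d - 5)^2*(d - 4)*(d - 1)*(d + 4)*(d - 2)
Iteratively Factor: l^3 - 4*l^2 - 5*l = (l - 5)*(l^2 + l) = (l - 5)*(l + 1)*(l)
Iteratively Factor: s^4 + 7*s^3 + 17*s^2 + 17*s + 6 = (s + 2)*(s^3 + 5*s^2 + 7*s + 3) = (s + 1)*(s + 2)*(s^2 + 4*s + 3) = (s + 1)*(s + 2)*(s + 3)*(s + 1)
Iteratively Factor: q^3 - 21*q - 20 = (q + 1)*(q^2 - q - 20) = (q - 5)*(q + 1)*(q + 4)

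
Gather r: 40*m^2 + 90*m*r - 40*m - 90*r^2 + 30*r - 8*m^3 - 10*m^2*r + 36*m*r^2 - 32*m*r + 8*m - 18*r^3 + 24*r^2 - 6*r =-8*m^3 + 40*m^2 - 32*m - 18*r^3 + r^2*(36*m - 66) + r*(-10*m^2 + 58*m + 24)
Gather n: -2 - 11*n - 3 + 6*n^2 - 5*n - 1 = 6*n^2 - 16*n - 6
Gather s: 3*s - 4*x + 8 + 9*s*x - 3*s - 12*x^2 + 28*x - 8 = 9*s*x - 12*x^2 + 24*x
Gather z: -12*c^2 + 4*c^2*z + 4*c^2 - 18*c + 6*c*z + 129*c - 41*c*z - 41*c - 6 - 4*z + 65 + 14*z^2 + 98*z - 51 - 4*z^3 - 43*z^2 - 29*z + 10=-8*c^2 + 70*c - 4*z^3 - 29*z^2 + z*(4*c^2 - 35*c + 65) + 18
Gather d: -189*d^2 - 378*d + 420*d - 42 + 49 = -189*d^2 + 42*d + 7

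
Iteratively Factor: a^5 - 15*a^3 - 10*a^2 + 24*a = (a + 2)*(a^4 - 2*a^3 - 11*a^2 + 12*a) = (a - 4)*(a + 2)*(a^3 + 2*a^2 - 3*a) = (a - 4)*(a - 1)*(a + 2)*(a^2 + 3*a) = (a - 4)*(a - 1)*(a + 2)*(a + 3)*(a)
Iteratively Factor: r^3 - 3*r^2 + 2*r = (r - 1)*(r^2 - 2*r) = r*(r - 1)*(r - 2)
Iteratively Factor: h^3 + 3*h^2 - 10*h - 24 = (h - 3)*(h^2 + 6*h + 8) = (h - 3)*(h + 4)*(h + 2)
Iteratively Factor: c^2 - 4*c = (c)*(c - 4)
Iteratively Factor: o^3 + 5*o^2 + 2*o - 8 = (o + 2)*(o^2 + 3*o - 4) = (o + 2)*(o + 4)*(o - 1)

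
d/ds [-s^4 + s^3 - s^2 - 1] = s*(-4*s^2 + 3*s - 2)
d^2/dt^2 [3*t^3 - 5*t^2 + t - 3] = 18*t - 10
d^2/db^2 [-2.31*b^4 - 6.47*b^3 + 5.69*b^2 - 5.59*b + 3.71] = -27.72*b^2 - 38.82*b + 11.38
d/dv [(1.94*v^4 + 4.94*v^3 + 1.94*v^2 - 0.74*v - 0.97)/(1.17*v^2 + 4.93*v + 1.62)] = (4.5396*v^5 + 34.4724*v^4 + 61.2796*v^3 + 34.4384*v^2 + 8.5554*v + 3.5833)/(1.3689*v^4 + 11.5362*v^3 + 28.0957*v^2 + 15.9732*v + 2.6244)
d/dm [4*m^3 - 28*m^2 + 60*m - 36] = 12*m^2 - 56*m + 60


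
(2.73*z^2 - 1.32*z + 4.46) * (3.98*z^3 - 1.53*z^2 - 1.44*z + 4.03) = 10.8654*z^5 - 9.4305*z^4 + 15.8392*z^3 + 6.0789*z^2 - 11.742*z + 17.9738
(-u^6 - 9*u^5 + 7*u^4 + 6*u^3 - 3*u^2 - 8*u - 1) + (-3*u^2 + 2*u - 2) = -u^6 - 9*u^5 + 7*u^4 + 6*u^3 - 6*u^2 - 6*u - 3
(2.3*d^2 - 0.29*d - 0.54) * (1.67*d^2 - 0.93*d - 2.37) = 3.841*d^4 - 2.6233*d^3 - 6.0831*d^2 + 1.1895*d + 1.2798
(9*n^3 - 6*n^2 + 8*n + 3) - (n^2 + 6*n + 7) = 9*n^3 - 7*n^2 + 2*n - 4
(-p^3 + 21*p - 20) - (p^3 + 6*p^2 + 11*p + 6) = -2*p^3 - 6*p^2 + 10*p - 26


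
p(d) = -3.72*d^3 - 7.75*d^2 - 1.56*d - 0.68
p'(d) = -11.16*d^2 - 15.5*d - 1.56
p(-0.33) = -0.88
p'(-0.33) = 2.34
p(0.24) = -1.55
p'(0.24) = -5.92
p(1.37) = -26.93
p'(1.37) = -43.74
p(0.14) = -1.06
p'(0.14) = -3.95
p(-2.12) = 3.24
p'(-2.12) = -18.86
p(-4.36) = 167.12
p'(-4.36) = -146.13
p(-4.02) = 122.02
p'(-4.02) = -119.60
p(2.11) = -73.42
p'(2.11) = -83.95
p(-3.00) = 34.69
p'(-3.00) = -55.50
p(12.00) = -7563.56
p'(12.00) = -1794.60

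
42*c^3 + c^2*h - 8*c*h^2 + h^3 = (-7*c + h)*(-3*c + h)*(2*c + h)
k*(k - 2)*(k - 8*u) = k^3 - 8*k^2*u - 2*k^2 + 16*k*u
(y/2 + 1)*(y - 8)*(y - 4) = y^3/2 - 5*y^2 + 4*y + 32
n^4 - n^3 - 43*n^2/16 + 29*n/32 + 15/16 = (n - 2)*(n - 3/4)*(n + 1/2)*(n + 5/4)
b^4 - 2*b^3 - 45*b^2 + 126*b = b*(b - 6)*(b - 3)*(b + 7)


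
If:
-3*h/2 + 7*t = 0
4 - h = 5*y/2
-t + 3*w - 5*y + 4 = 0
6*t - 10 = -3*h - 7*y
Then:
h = -21/26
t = -9/52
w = 283/156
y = 25/13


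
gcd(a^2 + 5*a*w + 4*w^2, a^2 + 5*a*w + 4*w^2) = a^2 + 5*a*w + 4*w^2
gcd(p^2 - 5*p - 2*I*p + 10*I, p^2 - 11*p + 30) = p - 5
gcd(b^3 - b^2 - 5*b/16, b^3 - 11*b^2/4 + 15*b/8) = b^2 - 5*b/4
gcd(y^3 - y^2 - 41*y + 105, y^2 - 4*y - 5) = y - 5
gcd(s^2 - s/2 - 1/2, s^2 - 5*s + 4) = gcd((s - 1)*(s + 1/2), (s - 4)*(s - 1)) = s - 1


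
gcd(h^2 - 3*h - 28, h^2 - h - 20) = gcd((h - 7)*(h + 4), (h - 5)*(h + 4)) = h + 4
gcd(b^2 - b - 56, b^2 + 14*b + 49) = b + 7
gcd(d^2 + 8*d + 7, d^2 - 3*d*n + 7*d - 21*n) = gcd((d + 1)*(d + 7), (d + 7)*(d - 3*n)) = d + 7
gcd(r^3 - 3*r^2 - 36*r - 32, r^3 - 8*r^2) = r - 8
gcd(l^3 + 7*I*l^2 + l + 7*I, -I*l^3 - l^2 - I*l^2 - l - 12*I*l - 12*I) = 1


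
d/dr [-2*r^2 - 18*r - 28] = -4*r - 18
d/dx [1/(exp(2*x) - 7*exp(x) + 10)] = (7 - 2*exp(x))*exp(x)/(exp(2*x) - 7*exp(x) + 10)^2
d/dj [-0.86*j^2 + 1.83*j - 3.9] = 1.83 - 1.72*j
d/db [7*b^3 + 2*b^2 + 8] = b*(21*b + 4)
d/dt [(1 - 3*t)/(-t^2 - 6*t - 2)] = (-3*t^2 + 2*t + 12)/(t^4 + 12*t^3 + 40*t^2 + 24*t + 4)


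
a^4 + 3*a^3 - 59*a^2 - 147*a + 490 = (a - 7)*(a - 2)*(a + 5)*(a + 7)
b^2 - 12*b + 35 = (b - 7)*(b - 5)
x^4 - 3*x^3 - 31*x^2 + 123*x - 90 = (x - 5)*(x - 3)*(x - 1)*(x + 6)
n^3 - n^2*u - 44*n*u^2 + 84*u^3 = (n - 6*u)*(n - 2*u)*(n + 7*u)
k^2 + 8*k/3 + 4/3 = (k + 2/3)*(k + 2)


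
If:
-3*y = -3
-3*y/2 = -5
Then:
No Solution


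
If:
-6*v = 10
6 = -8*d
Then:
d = -3/4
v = -5/3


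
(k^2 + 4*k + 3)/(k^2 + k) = (k + 3)/k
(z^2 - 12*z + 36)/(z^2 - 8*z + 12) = (z - 6)/(z - 2)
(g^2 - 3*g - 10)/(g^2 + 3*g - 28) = (g^2 - 3*g - 10)/(g^2 + 3*g - 28)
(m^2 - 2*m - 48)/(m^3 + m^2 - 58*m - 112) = (m + 6)/(m^2 + 9*m + 14)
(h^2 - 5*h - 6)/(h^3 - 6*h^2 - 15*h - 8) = (h - 6)/(h^2 - 7*h - 8)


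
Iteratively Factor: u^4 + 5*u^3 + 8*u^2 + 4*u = (u)*(u^3 + 5*u^2 + 8*u + 4) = u*(u + 2)*(u^2 + 3*u + 2) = u*(u + 1)*(u + 2)*(u + 2)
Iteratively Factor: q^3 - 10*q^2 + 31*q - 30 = (q - 2)*(q^2 - 8*q + 15) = (q - 5)*(q - 2)*(q - 3)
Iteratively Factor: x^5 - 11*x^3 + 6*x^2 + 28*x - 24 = (x + 3)*(x^4 - 3*x^3 - 2*x^2 + 12*x - 8) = (x + 2)*(x + 3)*(x^3 - 5*x^2 + 8*x - 4) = (x - 2)*(x + 2)*(x + 3)*(x^2 - 3*x + 2) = (x - 2)*(x - 1)*(x + 2)*(x + 3)*(x - 2)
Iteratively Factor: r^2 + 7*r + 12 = (r + 4)*(r + 3)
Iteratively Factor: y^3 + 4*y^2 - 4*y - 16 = (y + 4)*(y^2 - 4) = (y + 2)*(y + 4)*(y - 2)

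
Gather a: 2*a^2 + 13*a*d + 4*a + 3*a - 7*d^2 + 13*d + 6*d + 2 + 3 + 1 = 2*a^2 + a*(13*d + 7) - 7*d^2 + 19*d + 6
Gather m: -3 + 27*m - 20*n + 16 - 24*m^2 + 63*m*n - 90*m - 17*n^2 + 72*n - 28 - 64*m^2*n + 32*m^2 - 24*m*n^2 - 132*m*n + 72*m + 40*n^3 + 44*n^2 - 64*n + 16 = m^2*(8 - 64*n) + m*(-24*n^2 - 69*n + 9) + 40*n^3 + 27*n^2 - 12*n + 1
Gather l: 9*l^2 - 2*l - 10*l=9*l^2 - 12*l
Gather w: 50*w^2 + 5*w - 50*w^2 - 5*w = 0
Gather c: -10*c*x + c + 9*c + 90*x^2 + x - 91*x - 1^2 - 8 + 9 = c*(10 - 10*x) + 90*x^2 - 90*x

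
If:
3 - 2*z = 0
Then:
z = 3/2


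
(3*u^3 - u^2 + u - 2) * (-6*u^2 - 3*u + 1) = -18*u^5 - 3*u^4 + 8*u^2 + 7*u - 2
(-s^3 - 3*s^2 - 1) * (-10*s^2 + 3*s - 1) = 10*s^5 + 27*s^4 - 8*s^3 + 13*s^2 - 3*s + 1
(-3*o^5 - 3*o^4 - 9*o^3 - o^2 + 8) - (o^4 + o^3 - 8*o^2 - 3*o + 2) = -3*o^5 - 4*o^4 - 10*o^3 + 7*o^2 + 3*o + 6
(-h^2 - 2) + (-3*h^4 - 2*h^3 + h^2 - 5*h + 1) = -3*h^4 - 2*h^3 - 5*h - 1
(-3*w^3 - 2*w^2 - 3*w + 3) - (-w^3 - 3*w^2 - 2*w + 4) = -2*w^3 + w^2 - w - 1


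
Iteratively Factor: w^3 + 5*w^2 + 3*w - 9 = (w + 3)*(w^2 + 2*w - 3) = (w + 3)^2*(w - 1)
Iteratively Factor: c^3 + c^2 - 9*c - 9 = (c + 3)*(c^2 - 2*c - 3) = (c - 3)*(c + 3)*(c + 1)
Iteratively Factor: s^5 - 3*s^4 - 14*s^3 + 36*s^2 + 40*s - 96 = (s - 2)*(s^4 - s^3 - 16*s^2 + 4*s + 48) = (s - 4)*(s - 2)*(s^3 + 3*s^2 - 4*s - 12) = (s - 4)*(s - 2)^2*(s^2 + 5*s + 6) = (s - 4)*(s - 2)^2*(s + 3)*(s + 2)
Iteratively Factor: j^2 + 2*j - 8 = (j - 2)*(j + 4)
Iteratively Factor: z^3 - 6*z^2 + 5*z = (z - 5)*(z^2 - z) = (z - 5)*(z - 1)*(z)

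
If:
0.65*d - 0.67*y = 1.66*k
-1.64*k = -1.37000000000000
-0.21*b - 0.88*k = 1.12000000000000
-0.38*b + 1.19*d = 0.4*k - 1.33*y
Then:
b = -8.83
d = -0.11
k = 0.84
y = -2.18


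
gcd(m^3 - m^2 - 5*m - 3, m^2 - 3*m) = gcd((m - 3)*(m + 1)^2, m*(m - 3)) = m - 3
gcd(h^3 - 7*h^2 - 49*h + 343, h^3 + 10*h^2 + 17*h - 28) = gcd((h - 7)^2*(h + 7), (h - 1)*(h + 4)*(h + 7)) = h + 7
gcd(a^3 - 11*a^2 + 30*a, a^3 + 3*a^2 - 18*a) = a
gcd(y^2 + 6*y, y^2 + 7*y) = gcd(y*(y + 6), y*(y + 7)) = y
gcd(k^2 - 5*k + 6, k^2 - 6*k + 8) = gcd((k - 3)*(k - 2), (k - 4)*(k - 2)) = k - 2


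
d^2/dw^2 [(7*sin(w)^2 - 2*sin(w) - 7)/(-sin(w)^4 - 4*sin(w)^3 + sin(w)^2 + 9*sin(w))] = (28*sin(w)^7 + 66*sin(w)^6 - 102*sin(w)^5 - 65*sin(w)^4 + 480*sin(w)^3 + 156*sin(w)^2 + 827*sin(w) - 615 - 2037/sin(w) + 378/sin(w)^2 + 1134/sin(w)^3)/(sin(w)^3 + 4*sin(w)^2 - sin(w) - 9)^3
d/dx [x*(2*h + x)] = 2*h + 2*x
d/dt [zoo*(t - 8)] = zoo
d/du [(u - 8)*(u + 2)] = 2*u - 6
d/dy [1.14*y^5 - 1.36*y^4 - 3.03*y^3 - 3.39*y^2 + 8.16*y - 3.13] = 5.7*y^4 - 5.44*y^3 - 9.09*y^2 - 6.78*y + 8.16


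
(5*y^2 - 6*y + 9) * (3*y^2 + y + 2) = 15*y^4 - 13*y^3 + 31*y^2 - 3*y + 18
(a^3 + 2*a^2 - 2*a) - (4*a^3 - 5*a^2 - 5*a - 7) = -3*a^3 + 7*a^2 + 3*a + 7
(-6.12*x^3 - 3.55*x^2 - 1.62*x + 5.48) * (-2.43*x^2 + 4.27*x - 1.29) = 14.8716*x^5 - 17.5059*x^4 - 3.3271*x^3 - 15.6543*x^2 + 25.4894*x - 7.0692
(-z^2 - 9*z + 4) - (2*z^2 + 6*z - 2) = -3*z^2 - 15*z + 6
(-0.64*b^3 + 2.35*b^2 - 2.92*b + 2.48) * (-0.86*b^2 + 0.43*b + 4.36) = 0.5504*b^5 - 2.2962*b^4 + 0.7313*b^3 + 6.8576*b^2 - 11.6648*b + 10.8128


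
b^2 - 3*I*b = b*(b - 3*I)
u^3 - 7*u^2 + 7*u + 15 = (u - 5)*(u - 3)*(u + 1)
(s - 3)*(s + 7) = s^2 + 4*s - 21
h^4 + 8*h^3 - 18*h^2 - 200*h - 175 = (h - 5)*(h + 1)*(h + 5)*(h + 7)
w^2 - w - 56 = (w - 8)*(w + 7)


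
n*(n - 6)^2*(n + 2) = n^4 - 10*n^3 + 12*n^2 + 72*n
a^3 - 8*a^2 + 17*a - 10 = (a - 5)*(a - 2)*(a - 1)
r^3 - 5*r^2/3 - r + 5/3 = (r - 5/3)*(r - 1)*(r + 1)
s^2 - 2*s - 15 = (s - 5)*(s + 3)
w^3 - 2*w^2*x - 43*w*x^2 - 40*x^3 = (w - 8*x)*(w + x)*(w + 5*x)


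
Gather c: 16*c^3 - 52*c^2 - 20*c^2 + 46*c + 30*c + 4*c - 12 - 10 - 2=16*c^3 - 72*c^2 + 80*c - 24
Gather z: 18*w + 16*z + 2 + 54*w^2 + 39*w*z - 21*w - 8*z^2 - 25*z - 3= 54*w^2 - 3*w - 8*z^2 + z*(39*w - 9) - 1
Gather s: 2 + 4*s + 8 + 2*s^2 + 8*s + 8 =2*s^2 + 12*s + 18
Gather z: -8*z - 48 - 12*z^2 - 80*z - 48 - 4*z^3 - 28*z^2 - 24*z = -4*z^3 - 40*z^2 - 112*z - 96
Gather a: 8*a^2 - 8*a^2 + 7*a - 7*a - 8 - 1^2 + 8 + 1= 0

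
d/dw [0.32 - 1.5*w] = -1.50000000000000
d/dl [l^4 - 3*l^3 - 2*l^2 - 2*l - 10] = 4*l^3 - 9*l^2 - 4*l - 2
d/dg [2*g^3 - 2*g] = 6*g^2 - 2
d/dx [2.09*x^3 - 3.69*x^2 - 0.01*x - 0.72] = 6.27*x^2 - 7.38*x - 0.01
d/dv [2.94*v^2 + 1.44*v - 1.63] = 5.88*v + 1.44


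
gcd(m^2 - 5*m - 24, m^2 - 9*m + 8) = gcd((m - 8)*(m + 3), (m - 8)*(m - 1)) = m - 8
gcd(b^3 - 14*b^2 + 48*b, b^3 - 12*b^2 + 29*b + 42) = b - 6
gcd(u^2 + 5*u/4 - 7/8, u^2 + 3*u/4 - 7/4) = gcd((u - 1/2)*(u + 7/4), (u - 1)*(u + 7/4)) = u + 7/4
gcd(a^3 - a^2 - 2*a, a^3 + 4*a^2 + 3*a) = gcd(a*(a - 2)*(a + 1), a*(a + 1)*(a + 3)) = a^2 + a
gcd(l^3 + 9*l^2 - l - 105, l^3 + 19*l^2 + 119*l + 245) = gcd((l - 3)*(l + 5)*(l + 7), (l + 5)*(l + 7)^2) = l^2 + 12*l + 35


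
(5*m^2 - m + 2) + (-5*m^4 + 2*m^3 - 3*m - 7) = -5*m^4 + 2*m^3 + 5*m^2 - 4*m - 5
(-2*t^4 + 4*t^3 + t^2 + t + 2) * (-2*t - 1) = 4*t^5 - 6*t^4 - 6*t^3 - 3*t^2 - 5*t - 2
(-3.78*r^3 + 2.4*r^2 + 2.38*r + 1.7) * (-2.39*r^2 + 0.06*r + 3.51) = 9.0342*r^5 - 5.9628*r^4 - 18.812*r^3 + 4.5038*r^2 + 8.4558*r + 5.967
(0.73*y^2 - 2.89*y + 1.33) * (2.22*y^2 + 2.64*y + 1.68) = 1.6206*y^4 - 4.4886*y^3 - 3.4506*y^2 - 1.344*y + 2.2344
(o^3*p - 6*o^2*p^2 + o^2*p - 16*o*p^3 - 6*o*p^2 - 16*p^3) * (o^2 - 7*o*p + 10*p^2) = o^5*p - 13*o^4*p^2 + o^4*p + 36*o^3*p^3 - 13*o^3*p^2 + 52*o^2*p^4 + 36*o^2*p^3 - 160*o*p^5 + 52*o*p^4 - 160*p^5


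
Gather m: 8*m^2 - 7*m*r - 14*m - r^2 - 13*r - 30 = 8*m^2 + m*(-7*r - 14) - r^2 - 13*r - 30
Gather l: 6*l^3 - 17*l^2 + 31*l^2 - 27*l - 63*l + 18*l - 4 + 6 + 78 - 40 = 6*l^3 + 14*l^2 - 72*l + 40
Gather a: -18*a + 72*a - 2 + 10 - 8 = 54*a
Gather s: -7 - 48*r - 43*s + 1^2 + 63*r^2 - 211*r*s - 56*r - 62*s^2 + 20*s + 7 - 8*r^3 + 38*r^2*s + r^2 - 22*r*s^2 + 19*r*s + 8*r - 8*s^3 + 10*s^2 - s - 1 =-8*r^3 + 64*r^2 - 96*r - 8*s^3 + s^2*(-22*r - 52) + s*(38*r^2 - 192*r - 24)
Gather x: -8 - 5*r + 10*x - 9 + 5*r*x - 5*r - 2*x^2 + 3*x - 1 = -10*r - 2*x^2 + x*(5*r + 13) - 18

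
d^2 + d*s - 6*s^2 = (d - 2*s)*(d + 3*s)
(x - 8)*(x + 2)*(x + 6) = x^3 - 52*x - 96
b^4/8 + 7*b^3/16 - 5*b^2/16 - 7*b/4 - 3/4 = (b/4 + 1/2)*(b/2 + 1/4)*(b - 2)*(b + 3)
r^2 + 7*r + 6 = (r + 1)*(r + 6)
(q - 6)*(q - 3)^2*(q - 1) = q^4 - 13*q^3 + 57*q^2 - 99*q + 54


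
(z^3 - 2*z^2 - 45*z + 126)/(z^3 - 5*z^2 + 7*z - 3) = (z^2 + z - 42)/(z^2 - 2*z + 1)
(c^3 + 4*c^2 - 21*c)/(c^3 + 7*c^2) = (c - 3)/c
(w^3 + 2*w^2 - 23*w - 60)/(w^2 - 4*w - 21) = (w^2 - w - 20)/(w - 7)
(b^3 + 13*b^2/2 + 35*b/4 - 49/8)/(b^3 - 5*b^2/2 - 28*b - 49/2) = (b^2 + 3*b - 7/4)/(b^2 - 6*b - 7)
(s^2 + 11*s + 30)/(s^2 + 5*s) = (s + 6)/s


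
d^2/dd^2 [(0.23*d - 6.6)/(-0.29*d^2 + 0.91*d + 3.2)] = ((0.23*d - 6.6)*(0.58*d - 0.91)*(1.16*d - 1.82) + (0.4002*d - 4.2466)*(-0.29*d^2 + 0.91*d + 3.2))/(-0.29*d^2 + 0.91*d + 3.2)^3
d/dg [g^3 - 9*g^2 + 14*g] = 3*g^2 - 18*g + 14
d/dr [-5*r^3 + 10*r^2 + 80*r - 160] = -15*r^2 + 20*r + 80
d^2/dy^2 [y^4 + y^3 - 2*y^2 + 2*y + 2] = 12*y^2 + 6*y - 4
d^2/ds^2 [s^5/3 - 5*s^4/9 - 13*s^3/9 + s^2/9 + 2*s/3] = 20*s^3/3 - 20*s^2/3 - 26*s/3 + 2/9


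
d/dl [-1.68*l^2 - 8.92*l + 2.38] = -3.36*l - 8.92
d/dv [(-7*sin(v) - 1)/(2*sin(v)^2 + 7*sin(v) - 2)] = (4*sin(v) - 14*cos(v)^2 + 35)*cos(v)/(7*sin(v) - 2*cos(v)^2)^2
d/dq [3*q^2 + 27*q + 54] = 6*q + 27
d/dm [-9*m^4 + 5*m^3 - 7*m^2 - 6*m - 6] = -36*m^3 + 15*m^2 - 14*m - 6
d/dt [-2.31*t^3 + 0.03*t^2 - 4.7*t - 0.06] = -6.93*t^2 + 0.06*t - 4.7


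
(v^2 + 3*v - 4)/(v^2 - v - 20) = (v - 1)/(v - 5)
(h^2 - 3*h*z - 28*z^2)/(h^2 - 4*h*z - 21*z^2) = (h + 4*z)/(h + 3*z)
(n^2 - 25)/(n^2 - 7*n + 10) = (n + 5)/(n - 2)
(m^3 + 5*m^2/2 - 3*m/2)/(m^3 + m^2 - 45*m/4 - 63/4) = 2*m*(2*m - 1)/(4*m^2 - 8*m - 21)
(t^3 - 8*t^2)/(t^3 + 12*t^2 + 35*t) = t*(t - 8)/(t^2 + 12*t + 35)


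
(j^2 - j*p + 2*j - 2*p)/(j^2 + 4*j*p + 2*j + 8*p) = (j - p)/(j + 4*p)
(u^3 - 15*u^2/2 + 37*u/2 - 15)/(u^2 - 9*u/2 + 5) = u - 3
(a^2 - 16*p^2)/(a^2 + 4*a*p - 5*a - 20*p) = (a - 4*p)/(a - 5)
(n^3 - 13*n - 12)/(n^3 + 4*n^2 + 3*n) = (n - 4)/n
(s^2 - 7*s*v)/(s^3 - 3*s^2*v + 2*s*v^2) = (s - 7*v)/(s^2 - 3*s*v + 2*v^2)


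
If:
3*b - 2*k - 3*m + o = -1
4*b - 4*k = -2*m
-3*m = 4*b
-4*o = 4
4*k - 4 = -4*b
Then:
No Solution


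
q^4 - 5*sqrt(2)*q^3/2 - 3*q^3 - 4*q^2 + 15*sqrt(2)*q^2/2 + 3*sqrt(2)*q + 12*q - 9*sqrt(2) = (q - 3)*(q - 3*sqrt(2))*(q - sqrt(2)/2)*(q + sqrt(2))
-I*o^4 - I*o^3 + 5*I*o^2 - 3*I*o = o*(o - 1)*(o + 3)*(-I*o + I)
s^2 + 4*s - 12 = (s - 2)*(s + 6)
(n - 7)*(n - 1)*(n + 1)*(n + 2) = n^4 - 5*n^3 - 15*n^2 + 5*n + 14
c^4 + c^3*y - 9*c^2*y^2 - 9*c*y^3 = c*(c - 3*y)*(c + y)*(c + 3*y)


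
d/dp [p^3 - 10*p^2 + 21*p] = 3*p^2 - 20*p + 21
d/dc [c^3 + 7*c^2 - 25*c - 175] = 3*c^2 + 14*c - 25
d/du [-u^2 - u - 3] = -2*u - 1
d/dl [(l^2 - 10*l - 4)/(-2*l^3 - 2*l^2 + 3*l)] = (2*l^4 - 40*l^3 - 41*l^2 - 16*l + 12)/(l^2*(4*l^4 + 8*l^3 - 8*l^2 - 12*l + 9))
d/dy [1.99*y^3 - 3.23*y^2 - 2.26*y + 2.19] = 5.97*y^2 - 6.46*y - 2.26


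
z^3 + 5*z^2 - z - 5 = (z - 1)*(z + 1)*(z + 5)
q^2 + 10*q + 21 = (q + 3)*(q + 7)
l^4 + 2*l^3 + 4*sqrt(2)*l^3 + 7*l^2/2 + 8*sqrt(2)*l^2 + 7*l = l*(l + 2)*(l + sqrt(2)/2)*(l + 7*sqrt(2)/2)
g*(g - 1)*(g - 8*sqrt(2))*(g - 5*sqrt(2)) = g^4 - 13*sqrt(2)*g^3 - g^3 + 13*sqrt(2)*g^2 + 80*g^2 - 80*g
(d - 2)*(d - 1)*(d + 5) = d^3 + 2*d^2 - 13*d + 10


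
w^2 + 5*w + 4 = (w + 1)*(w + 4)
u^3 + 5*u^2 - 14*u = u*(u - 2)*(u + 7)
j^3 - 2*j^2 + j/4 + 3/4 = (j - 3/2)*(j - 1)*(j + 1/2)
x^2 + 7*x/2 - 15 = (x - 5/2)*(x + 6)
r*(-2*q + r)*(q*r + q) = -2*q^2*r^2 - 2*q^2*r + q*r^3 + q*r^2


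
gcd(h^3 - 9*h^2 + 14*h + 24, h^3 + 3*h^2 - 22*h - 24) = h^2 - 3*h - 4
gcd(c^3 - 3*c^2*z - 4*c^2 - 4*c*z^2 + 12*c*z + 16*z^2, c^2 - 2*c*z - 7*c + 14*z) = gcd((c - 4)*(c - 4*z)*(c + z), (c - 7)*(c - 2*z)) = 1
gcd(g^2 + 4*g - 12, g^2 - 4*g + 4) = g - 2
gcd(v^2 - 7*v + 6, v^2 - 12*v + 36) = v - 6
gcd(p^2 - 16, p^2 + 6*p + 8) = p + 4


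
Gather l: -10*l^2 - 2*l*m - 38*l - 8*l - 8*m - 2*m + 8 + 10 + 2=-10*l^2 + l*(-2*m - 46) - 10*m + 20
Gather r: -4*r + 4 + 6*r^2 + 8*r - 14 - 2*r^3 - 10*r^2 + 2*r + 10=-2*r^3 - 4*r^2 + 6*r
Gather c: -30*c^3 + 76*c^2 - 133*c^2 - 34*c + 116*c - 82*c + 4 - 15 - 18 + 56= -30*c^3 - 57*c^2 + 27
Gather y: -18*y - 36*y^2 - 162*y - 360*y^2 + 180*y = -396*y^2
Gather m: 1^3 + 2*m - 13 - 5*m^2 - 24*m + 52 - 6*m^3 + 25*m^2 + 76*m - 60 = -6*m^3 + 20*m^2 + 54*m - 20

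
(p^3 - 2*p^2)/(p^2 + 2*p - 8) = p^2/(p + 4)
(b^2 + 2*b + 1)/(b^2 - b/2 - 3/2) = 2*(b + 1)/(2*b - 3)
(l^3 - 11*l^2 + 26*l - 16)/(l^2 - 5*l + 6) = (l^2 - 9*l + 8)/(l - 3)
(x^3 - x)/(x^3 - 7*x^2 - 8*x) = (x - 1)/(x - 8)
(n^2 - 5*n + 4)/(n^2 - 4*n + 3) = (n - 4)/(n - 3)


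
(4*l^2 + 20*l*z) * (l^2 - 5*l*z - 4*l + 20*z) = 4*l^4 - 16*l^3 - 100*l^2*z^2 + 400*l*z^2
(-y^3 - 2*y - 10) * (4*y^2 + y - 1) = -4*y^5 - y^4 - 7*y^3 - 42*y^2 - 8*y + 10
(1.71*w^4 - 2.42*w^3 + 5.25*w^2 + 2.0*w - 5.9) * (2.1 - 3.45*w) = -5.8995*w^5 + 11.94*w^4 - 23.1945*w^3 + 4.125*w^2 + 24.555*w - 12.39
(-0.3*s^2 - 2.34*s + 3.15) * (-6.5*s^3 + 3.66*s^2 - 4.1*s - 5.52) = 1.95*s^5 + 14.112*s^4 - 27.8094*s^3 + 22.779*s^2 + 0.00179999999999936*s - 17.388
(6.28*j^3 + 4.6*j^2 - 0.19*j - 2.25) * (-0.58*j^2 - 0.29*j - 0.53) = -3.6424*j^5 - 4.4892*j^4 - 4.5522*j^3 - 1.0779*j^2 + 0.7532*j + 1.1925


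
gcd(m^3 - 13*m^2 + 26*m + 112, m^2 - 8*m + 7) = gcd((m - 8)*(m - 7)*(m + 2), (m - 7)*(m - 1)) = m - 7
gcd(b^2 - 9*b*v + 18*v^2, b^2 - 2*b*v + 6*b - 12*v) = 1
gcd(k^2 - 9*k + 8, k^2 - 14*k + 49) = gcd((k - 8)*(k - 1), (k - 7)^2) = 1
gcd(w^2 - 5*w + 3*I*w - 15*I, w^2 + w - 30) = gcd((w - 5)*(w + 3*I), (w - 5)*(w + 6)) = w - 5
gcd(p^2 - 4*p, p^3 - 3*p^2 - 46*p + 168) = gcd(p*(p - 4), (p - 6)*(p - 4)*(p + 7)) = p - 4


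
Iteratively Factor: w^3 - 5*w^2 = (w)*(w^2 - 5*w) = w*(w - 5)*(w)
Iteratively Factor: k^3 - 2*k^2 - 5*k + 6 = (k + 2)*(k^2 - 4*k + 3) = (k - 1)*(k + 2)*(k - 3)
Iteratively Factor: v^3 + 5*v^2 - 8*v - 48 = (v + 4)*(v^2 + v - 12) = (v + 4)^2*(v - 3)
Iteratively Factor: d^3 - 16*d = (d - 4)*(d^2 + 4*d) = (d - 4)*(d + 4)*(d)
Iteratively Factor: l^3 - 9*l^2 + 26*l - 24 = (l - 2)*(l^2 - 7*l + 12) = (l - 3)*(l - 2)*(l - 4)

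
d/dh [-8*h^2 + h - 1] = 1 - 16*h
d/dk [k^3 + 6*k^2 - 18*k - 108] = 3*k^2 + 12*k - 18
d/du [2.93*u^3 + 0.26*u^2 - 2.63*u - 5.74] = 8.79*u^2 + 0.52*u - 2.63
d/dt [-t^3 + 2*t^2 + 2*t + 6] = -3*t^2 + 4*t + 2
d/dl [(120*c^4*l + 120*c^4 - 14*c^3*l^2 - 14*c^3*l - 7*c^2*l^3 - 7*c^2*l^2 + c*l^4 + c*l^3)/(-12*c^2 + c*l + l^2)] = c*(-90*c^3 + 66*c^2*l + 3*c^2 - 20*c*l^2 - 6*c*l + 2*l^3 + l^2)/(9*c^2 - 6*c*l + l^2)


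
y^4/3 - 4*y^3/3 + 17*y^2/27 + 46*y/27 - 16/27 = (y/3 + 1/3)*(y - 8/3)*(y - 2)*(y - 1/3)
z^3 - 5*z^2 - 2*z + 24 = (z - 4)*(z - 3)*(z + 2)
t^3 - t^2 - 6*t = t*(t - 3)*(t + 2)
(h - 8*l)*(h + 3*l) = h^2 - 5*h*l - 24*l^2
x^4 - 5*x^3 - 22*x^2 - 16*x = x*(x - 8)*(x + 1)*(x + 2)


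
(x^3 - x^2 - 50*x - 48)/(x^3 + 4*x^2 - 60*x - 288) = (x + 1)/(x + 6)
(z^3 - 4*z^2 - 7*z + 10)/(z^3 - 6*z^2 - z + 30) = (z - 1)/(z - 3)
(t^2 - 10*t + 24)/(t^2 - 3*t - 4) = (t - 6)/(t + 1)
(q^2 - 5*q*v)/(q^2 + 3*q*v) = (q - 5*v)/(q + 3*v)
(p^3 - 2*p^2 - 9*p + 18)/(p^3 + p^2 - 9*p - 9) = (p - 2)/(p + 1)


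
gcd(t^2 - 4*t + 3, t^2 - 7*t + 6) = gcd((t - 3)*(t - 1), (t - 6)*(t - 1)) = t - 1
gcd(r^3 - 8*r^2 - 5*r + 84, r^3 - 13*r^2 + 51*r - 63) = r - 7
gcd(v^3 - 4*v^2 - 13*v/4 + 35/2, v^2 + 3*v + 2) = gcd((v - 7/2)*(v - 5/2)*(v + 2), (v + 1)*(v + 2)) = v + 2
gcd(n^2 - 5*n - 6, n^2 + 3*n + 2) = n + 1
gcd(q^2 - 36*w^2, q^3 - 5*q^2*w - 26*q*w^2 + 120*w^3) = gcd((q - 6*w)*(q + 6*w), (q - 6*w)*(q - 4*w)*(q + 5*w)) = q - 6*w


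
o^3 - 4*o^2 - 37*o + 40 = (o - 8)*(o - 1)*(o + 5)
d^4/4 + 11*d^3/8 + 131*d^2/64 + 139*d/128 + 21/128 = (d/4 + 1/4)*(d + 1/4)*(d + 3/4)*(d + 7/2)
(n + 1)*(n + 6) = n^2 + 7*n + 6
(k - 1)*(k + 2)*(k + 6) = k^3 + 7*k^2 + 4*k - 12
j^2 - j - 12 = (j - 4)*(j + 3)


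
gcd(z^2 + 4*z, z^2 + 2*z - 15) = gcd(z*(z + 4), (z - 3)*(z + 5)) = 1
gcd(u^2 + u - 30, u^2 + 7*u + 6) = u + 6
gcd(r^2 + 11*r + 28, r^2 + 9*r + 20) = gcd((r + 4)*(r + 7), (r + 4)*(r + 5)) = r + 4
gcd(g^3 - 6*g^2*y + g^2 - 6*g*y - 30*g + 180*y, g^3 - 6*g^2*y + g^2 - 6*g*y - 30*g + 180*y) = -g^3 + 6*g^2*y - g^2 + 6*g*y + 30*g - 180*y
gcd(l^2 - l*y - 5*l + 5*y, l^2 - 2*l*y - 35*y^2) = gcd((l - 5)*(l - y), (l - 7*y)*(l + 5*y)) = 1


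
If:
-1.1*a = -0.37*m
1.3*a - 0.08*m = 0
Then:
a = 0.00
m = 0.00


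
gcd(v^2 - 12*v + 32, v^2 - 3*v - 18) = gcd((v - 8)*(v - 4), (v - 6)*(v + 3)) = 1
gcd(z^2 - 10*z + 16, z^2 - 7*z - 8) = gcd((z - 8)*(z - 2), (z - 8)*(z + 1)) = z - 8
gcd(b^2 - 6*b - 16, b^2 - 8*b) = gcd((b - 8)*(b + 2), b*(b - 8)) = b - 8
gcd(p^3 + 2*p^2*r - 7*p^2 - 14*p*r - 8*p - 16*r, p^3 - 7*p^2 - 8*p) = p^2 - 7*p - 8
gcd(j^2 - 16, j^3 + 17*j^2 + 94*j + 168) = j + 4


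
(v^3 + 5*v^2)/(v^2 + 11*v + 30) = v^2/(v + 6)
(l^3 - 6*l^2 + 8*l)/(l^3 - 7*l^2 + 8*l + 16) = l*(l - 2)/(l^2 - 3*l - 4)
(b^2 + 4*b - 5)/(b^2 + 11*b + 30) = (b - 1)/(b + 6)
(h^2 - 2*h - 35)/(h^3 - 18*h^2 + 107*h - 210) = (h + 5)/(h^2 - 11*h + 30)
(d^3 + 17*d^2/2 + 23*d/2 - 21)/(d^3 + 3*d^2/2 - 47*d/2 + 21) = (2*d + 7)/(2*d - 7)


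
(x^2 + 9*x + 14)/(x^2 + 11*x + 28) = (x + 2)/(x + 4)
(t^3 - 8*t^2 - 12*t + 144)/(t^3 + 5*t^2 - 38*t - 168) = (t - 6)/(t + 7)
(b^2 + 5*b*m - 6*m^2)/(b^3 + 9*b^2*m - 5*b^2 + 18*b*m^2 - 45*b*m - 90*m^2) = (b - m)/(b^2 + 3*b*m - 5*b - 15*m)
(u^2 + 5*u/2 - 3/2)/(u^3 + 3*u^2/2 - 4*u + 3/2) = 1/(u - 1)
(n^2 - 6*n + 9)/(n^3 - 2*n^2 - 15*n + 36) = 1/(n + 4)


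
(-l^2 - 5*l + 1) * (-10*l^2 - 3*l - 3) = 10*l^4 + 53*l^3 + 8*l^2 + 12*l - 3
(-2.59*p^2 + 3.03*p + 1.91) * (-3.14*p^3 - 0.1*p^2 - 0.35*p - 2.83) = 8.1326*p^5 - 9.2552*p^4 - 5.3939*p^3 + 6.0782*p^2 - 9.2434*p - 5.4053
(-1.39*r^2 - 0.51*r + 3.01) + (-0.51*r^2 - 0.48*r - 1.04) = -1.9*r^2 - 0.99*r + 1.97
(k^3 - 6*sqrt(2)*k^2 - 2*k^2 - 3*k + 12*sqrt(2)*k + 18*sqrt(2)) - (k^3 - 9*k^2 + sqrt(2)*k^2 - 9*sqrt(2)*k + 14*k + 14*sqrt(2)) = -7*sqrt(2)*k^2 + 7*k^2 - 17*k + 21*sqrt(2)*k + 4*sqrt(2)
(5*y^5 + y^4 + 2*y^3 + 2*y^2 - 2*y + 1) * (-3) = -15*y^5 - 3*y^4 - 6*y^3 - 6*y^2 + 6*y - 3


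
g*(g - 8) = g^2 - 8*g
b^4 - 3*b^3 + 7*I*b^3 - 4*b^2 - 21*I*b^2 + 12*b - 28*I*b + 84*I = (b - 3)*(b - 2)*(b + 2)*(b + 7*I)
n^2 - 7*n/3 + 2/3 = (n - 2)*(n - 1/3)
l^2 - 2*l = l*(l - 2)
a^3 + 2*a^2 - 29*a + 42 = (a - 3)*(a - 2)*(a + 7)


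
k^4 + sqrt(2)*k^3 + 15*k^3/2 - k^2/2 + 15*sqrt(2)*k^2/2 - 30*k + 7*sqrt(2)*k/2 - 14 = (k + 1/2)*(k + 7)*(k - sqrt(2))*(k + 2*sqrt(2))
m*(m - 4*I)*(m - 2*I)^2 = m^4 - 8*I*m^3 - 20*m^2 + 16*I*m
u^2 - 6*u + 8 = (u - 4)*(u - 2)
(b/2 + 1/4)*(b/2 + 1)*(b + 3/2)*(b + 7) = b^4/4 + 11*b^3/4 + 131*b^2/16 + 139*b/16 + 21/8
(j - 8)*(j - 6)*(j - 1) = j^3 - 15*j^2 + 62*j - 48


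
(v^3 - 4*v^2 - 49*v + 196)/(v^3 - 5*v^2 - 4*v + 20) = (v^3 - 4*v^2 - 49*v + 196)/(v^3 - 5*v^2 - 4*v + 20)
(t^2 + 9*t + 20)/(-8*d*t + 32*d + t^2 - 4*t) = (t^2 + 9*t + 20)/(-8*d*t + 32*d + t^2 - 4*t)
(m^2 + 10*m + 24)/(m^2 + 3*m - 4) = (m + 6)/(m - 1)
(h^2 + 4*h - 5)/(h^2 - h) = (h + 5)/h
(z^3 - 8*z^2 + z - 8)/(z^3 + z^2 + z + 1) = (z - 8)/(z + 1)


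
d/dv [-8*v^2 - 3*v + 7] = -16*v - 3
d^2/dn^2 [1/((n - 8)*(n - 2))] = 2*((n - 8)^2 + (n - 8)*(n - 2) + (n - 2)^2)/((n - 8)^3*(n - 2)^3)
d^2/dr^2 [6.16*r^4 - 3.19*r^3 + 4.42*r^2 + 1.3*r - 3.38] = 73.92*r^2 - 19.14*r + 8.84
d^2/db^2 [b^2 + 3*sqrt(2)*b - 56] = 2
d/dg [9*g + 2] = 9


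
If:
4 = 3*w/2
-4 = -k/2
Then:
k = 8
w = 8/3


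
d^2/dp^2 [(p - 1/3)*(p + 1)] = 2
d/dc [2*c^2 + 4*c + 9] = 4*c + 4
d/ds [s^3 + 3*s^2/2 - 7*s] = 3*s^2 + 3*s - 7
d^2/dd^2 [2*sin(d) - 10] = -2*sin(d)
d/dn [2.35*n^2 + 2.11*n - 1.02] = 4.7*n + 2.11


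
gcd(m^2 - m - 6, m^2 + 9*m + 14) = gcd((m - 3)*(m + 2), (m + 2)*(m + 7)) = m + 2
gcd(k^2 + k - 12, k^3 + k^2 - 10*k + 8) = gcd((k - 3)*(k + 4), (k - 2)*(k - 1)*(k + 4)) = k + 4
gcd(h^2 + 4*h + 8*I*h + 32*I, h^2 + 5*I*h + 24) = h + 8*I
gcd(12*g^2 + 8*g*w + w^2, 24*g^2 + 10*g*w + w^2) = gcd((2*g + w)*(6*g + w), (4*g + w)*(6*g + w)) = 6*g + w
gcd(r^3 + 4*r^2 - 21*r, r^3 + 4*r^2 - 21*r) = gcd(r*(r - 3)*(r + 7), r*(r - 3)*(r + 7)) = r^3 + 4*r^2 - 21*r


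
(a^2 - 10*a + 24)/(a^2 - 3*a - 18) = (a - 4)/(a + 3)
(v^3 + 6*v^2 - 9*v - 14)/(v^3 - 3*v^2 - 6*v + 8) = (v^3 + 6*v^2 - 9*v - 14)/(v^3 - 3*v^2 - 6*v + 8)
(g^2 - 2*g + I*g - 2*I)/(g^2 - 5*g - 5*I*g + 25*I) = (g^2 + g*(-2 + I) - 2*I)/(g^2 - 5*g*(1 + I) + 25*I)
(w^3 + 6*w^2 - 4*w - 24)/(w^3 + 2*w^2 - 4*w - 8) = (w + 6)/(w + 2)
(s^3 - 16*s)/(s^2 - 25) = s*(s^2 - 16)/(s^2 - 25)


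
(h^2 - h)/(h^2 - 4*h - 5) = h*(1 - h)/(-h^2 + 4*h + 5)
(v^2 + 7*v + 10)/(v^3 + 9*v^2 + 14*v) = (v + 5)/(v*(v + 7))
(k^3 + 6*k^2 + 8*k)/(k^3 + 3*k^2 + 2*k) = (k + 4)/(k + 1)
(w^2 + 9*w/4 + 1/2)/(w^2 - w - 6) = (w + 1/4)/(w - 3)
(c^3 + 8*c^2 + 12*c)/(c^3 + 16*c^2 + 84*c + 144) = c*(c + 2)/(c^2 + 10*c + 24)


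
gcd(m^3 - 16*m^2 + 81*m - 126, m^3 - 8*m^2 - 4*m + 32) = 1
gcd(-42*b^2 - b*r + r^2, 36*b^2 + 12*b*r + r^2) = 6*b + r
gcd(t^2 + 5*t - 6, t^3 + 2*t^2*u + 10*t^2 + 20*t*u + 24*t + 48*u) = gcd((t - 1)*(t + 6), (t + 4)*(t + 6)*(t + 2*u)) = t + 6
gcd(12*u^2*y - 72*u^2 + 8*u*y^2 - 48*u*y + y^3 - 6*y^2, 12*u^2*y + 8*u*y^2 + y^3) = 12*u^2 + 8*u*y + y^2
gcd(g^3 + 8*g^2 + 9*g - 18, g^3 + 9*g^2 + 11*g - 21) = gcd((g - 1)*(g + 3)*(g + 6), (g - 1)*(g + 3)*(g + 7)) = g^2 + 2*g - 3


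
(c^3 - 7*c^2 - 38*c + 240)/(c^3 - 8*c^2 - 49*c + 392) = (c^2 + c - 30)/(c^2 - 49)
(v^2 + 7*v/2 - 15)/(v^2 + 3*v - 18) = (v - 5/2)/(v - 3)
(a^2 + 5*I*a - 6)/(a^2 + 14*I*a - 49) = (a^2 + 5*I*a - 6)/(a^2 + 14*I*a - 49)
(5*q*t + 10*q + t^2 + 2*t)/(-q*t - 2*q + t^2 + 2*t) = (-5*q - t)/(q - t)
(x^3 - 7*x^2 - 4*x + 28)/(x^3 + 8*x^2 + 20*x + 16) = (x^2 - 9*x + 14)/(x^2 + 6*x + 8)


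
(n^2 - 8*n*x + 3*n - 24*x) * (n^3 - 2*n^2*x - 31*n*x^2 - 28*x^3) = n^5 - 10*n^4*x + 3*n^4 - 15*n^3*x^2 - 30*n^3*x + 220*n^2*x^3 - 45*n^2*x^2 + 224*n*x^4 + 660*n*x^3 + 672*x^4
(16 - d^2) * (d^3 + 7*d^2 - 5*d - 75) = -d^5 - 7*d^4 + 21*d^3 + 187*d^2 - 80*d - 1200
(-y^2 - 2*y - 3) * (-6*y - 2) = 6*y^3 + 14*y^2 + 22*y + 6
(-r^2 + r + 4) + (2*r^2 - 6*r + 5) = r^2 - 5*r + 9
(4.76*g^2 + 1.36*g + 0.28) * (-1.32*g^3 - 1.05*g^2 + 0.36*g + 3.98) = -6.2832*g^5 - 6.7932*g^4 - 0.0840000000000003*g^3 + 19.1404*g^2 + 5.5136*g + 1.1144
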